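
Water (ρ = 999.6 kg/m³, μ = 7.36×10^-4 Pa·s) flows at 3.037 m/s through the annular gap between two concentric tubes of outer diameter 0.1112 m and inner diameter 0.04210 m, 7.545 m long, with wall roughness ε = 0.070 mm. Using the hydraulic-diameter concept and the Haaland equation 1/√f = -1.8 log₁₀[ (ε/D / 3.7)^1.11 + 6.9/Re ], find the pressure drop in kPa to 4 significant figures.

ΔP ≈ 10.38 kPa

Hydraulic diameter D_h = 4A/P = D_o - D_i = 0.1112 - 0.0421 = 0.0691 m.
Re = ρVD_h/μ = 999.6·3.037·0.0691/0.000736 = 2.85e+05.
ε/D_h = 7e-05/0.0691 = 0.00101; Haaland gives 1/√f = -1.8 log₁₀[0.000111+2.42e-05] = 6.964, so f = 0.02062.
ΔP = f(L/D_h)(ρV²/2) = 0.02062·7.545/0.0691·4610 = 1.038e+04 Pa.
ΔP = 10.38 kPa.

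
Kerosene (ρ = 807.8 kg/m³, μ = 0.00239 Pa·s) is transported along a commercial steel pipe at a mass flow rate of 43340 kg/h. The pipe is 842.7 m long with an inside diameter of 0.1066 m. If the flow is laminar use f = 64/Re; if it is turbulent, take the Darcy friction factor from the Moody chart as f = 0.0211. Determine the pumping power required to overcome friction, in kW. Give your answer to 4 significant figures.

P ≈ 2.800 kW

ṁ = 43340 kg/h = 43340/3600 = 12.04 kg/s.
A = πD²/4 = π(0.1066)²/4 = 0.008925 m²; mean velocity V = ṁ/(ρA) = 12.04/(807.8 · 0.008925) = 1.67 m/s.
Reynolds number Re = ρVD/μ = 807.8 · 1.67 · 0.1066 / 0.00239 = 6.016e+04.
Re > 4000 → turbulent; use the Moody-chart value f = 0.0211.
Darcy-Weisbach: ΔP = f(L/D)(ρV²/2) = 0.0211·(842.7/0.1066)·(807.8·1.67²/2) = 0.0211·7905·1126 = 1.879e+05 Pa.
Q = ṁ/ρ = 12.04/807.8 = 0.0149 m³/s.
Pumping power P = QΔP = 0.0149·1.879e+05 = 2799.7 W = 2.800 kW.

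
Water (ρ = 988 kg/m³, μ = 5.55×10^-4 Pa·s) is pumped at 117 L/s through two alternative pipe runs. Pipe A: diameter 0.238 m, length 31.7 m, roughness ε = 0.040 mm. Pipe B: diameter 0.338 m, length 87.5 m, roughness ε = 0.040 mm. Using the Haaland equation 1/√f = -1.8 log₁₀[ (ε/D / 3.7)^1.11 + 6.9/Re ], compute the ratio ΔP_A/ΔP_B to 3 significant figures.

ΔP_A/ΔP_B ≈ 2.14

Pipe A: V = Q/A = 0.117/0.04449 = 2.63 m/s; Re = 1.114e+06; ε/D = 0.000168; Haaland → f = 0.01414; ΔP_A = f(L/D)(ρV²/2) = 6437 Pa.
Pipe B: V = Q/A = 0.117/0.08973 = 1.304 m/s; Re = 7.846e+05; ε/D = 0.000118; Haaland → f = 0.01385; ΔP_B = f(L/D)(ρV²/2) = 3012 Pa.
ΔP_A/ΔP_B = 6437/3012 = 2.14.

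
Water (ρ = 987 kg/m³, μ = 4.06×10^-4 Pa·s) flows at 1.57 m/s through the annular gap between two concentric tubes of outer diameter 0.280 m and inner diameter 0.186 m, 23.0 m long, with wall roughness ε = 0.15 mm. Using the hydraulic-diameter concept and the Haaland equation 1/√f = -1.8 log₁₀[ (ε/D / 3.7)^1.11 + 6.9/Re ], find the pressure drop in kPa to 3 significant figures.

ΔP ≈ 6.74 kPa

Hydraulic diameter D_h = 4A/P = D_o - D_i = 0.28 - 0.186 = 0.094 m.
Re = ρVD_h/μ = 987·1.57·0.094/0.000406 = 3.588e+05.
ε/D_h = 0.00015/0.094 = 0.0016; Haaland gives 1/√f = -1.8 log₁₀[0.000184+1.92e-05] = 6.646, so f = 0.02264.
ΔP = f(L/D_h)(ρV²/2) = 0.02264·23/0.094·1216 = 6739 Pa.
ΔP = 6.74 kPa.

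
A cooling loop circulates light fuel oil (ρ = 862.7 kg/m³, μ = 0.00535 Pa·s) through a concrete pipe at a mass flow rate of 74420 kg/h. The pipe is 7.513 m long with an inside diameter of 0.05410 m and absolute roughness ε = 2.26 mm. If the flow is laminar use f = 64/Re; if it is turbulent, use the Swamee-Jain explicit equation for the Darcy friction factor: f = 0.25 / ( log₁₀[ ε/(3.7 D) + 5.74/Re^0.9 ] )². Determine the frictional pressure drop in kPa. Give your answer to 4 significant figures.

ṁ = 74420 kg/h = 74420/3600 = 20.67 kg/s.
A = πD²/4 = π(0.0541)²/4 = 0.002299 m²; mean velocity V = ṁ/(ρA) = 20.67/(862.7 · 0.002299) = 10.42 m/s.
Reynolds number Re = ρVD/μ = 862.7 · 10.42 · 0.0541 / 0.00535 = 9.094e+04.
Re > 4000 → turbulent. Relative roughness ε/D = 0.00226/0.0541 = 0.0418. Swamee-Jain: f = 0.25/(log₁₀[0.0418/3.7 + 5.74/9.094e+04^0.9])² = 0.25/(log₁₀[0.0113 + 0.000198])² = 0.25/(-1.94)² = 0.06644.
Darcy-Weisbach: ΔP = f(L/D)(ρV²/2) = 0.06644·(7.513/0.0541)·(862.7·10.42²/2) = 0.06644·138.9·4.687e+04 = 4.325e+05 Pa.
ΔP = 4.325e+05 Pa = 432.5 kPa.

ΔP ≈ 432.5 kPa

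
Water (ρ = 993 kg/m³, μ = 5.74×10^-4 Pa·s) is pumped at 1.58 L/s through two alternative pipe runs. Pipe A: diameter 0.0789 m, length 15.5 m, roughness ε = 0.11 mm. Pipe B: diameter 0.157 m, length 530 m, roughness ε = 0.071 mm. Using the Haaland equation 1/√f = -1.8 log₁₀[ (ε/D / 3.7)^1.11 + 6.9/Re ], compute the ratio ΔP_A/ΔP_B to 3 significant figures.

Pipe A: V = Q/A = 0.00158/0.004889 = 0.3232 m/s; Re = 4.411e+04; ε/D = 0.00139; Haaland → f = 0.02517; ΔP_A = f(L/D)(ρV²/2) = 256.3 Pa.
Pipe B: V = Q/A = 0.00158/0.01936 = 0.08161 m/s; Re = 2.217e+04; ε/D = 0.000452; Haaland → f = 0.02596; ΔP_B = f(L/D)(ρV²/2) = 289.9 Pa.
ΔP_A/ΔP_B = 256.3/289.9 = 0.884.

ΔP_A/ΔP_B ≈ 0.884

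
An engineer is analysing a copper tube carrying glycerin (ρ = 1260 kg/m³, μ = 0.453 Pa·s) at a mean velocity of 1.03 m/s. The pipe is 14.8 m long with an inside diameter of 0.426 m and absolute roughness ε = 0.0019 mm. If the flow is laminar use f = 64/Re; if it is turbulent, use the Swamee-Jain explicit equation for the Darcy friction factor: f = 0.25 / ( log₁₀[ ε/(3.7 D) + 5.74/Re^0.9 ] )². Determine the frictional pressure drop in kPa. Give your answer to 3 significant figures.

ΔP ≈ 1.22 kPa

Reynolds number Re = ρVD/μ = 1260 · 1.03 · 0.426 / 0.453 = 1220.
Re < 2300 → laminar flow, so f = 64/Re = 64/1220 = 0.05244 (the turbulent correlation is not needed).
Darcy-Weisbach: ΔP = f(L/D)(ρV²/2) = 0.05244·(14.8/0.426)·(1260·1.03²/2) = 0.05244·34.74·668.4 = 1218 Pa.
ΔP = 1218 Pa = 1.22 kPa.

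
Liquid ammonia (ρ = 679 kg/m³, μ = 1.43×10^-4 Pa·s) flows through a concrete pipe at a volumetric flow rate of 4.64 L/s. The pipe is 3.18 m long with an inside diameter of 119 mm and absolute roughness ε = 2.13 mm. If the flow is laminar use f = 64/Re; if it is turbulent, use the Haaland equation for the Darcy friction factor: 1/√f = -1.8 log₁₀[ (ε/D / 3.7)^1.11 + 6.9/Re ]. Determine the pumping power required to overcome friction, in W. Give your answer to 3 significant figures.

Q = 4.64 L/s = 4.64/1000 = 0.00464 m³/s.
Cross-sectional area A = πD²/4 = π(0.119)²/4 = 0.01112 m²; mean velocity V = Q/A = 0.00464/0.01112 = 0.4172 m/s.
Reynolds number Re = ρVD/μ = 679 · 0.4172 · 0.119 / 0.000143 = 2.357e+05.
Re > 4000 → turbulent. Relative roughness ε/D = 0.00213/0.119 = 0.0179. Haaland: 1/√f = -1.8 log₁₀[(0.0179/3.7)^1.11 + 6.9/2.357e+05] = -1.8 log₁₀[0.00269 + 2.93e-05] = 4.618, so f = 0.0469.
Darcy-Weisbach: ΔP = f(L/D)(ρV²/2) = 0.0469·(3.18/0.119)·(679·0.4172²/2) = 0.0469·26.72·59.09 = 74.05 Pa.
Pumping power P = QΔP = 0.00464·74.05 = 0.3436 W = 0.344 W.

P ≈ 0.344 W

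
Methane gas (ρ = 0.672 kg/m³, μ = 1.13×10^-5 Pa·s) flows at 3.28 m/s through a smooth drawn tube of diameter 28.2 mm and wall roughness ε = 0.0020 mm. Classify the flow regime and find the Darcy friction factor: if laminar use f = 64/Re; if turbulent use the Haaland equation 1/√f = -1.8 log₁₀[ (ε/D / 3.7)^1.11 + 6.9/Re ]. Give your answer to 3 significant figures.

Re = ρVD/μ = 0.672·3.28·0.0282/1.13e-05 = 5501.
Re > 4000 → turbulent. ε/D = 2e-06/0.0282 = 7.09e-05; Haaland: 1/√f = -1.8 log₁₀[5.8e-06 + 0.00125] = 5.219, so f = 0.03671.

f ≈ 0.0367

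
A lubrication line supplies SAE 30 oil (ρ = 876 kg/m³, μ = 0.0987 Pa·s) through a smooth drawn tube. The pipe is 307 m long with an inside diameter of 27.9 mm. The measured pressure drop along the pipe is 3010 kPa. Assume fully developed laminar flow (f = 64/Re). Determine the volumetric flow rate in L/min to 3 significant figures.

For laminar flow, f = 64/Re with Re = ρVD/μ, so Darcy-Weisbach reduces to ΔP = 32μLV/D². Solving for V: V = ΔP·D²/(32μL) = 3.01e+06·(0.0279)²/(32·0.0987·307) = 2.416 m/s.
Check: Re = ρVD/μ = 876·2.416·0.0279/0.0987 = 598.4 < 2300, so the laminar assumption holds.
Q = V·A = 2.416·(π/4·0.0279²) = 0.001477 m³/s = 88.6 L/min.

Q ≈ 88.6 L/min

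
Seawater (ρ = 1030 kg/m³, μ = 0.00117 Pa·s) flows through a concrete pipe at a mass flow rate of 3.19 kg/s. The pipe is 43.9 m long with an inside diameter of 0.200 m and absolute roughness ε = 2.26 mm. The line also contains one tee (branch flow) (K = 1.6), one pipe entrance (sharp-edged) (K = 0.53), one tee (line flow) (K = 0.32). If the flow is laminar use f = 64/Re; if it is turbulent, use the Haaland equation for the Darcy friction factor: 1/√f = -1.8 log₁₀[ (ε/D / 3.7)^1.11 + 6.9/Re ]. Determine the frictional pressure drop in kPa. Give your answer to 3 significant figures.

ΔP ≈ 0.0589 kPa

A = πD²/4 = π(0.2)²/4 = 0.03142 m²; mean velocity V = ṁ/(ρA) = 3.19/(1030 · 0.03142) = 0.09858 m/s.
Reynolds number Re = ρVD/μ = 1030 · 0.09858 · 0.2 / 0.00117 = 1.736e+04.
Re > 4000 → turbulent. Relative roughness ε/D = 0.00226/0.2 = 0.0113. Haaland: 1/√f = -1.8 log₁₀[(0.0113/3.7)^1.11 + 6.9/1.736e+04] = -1.8 log₁₀[0.00162 + 0.000398] = 4.853, so f = 0.04246.
Total minor-loss coefficient ΣK = 1·1.6 + 1·0.53 + 1·0.32 = 2.45.
ΔP = [f·L/D + ΣK]·(ρV²/2) = [0.04246·43.9/0.2 + 2.45]·(1030·0.09858²/2) = [9.319 + 2.45]·5.005 = 58.91 Pa.
ΔP = 58.91 Pa = 0.0589 kPa.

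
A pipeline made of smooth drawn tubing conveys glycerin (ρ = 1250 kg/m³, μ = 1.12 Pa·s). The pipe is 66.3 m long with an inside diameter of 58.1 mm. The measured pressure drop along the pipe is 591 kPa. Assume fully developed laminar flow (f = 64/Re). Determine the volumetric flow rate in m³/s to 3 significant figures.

For laminar flow, f = 64/Re with Re = ρVD/μ, so Darcy-Weisbach reduces to ΔP = 32μLV/D². Solving for V: V = ΔP·D²/(32μL) = 5.91e+05·(0.0581)²/(32·1.12·66.3) = 0.8396 m/s.
Check: Re = ρVD/μ = 1250·0.8396·0.0581/1.12 = 54.44 < 2300, so the laminar assumption holds.
Q = V·A = 0.8396·(π/4·0.0581²) = 0.002226 m³/s = 0.00223 m³/s.

Q ≈ 0.00223 m³/s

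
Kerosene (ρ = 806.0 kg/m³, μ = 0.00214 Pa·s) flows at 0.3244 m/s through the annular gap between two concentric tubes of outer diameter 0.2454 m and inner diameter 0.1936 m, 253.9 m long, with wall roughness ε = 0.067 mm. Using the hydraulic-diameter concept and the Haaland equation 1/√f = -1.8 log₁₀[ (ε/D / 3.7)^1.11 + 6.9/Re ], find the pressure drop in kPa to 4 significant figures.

Hydraulic diameter D_h = 4A/P = D_o - D_i = 0.2454 - 0.1936 = 0.0518 m.
Re = ρVD_h/μ = 806·0.3244·0.0518/0.00214 = 6329.
ε/D_h = 6.7e-05/0.0518 = 0.00129; Haaland gives 1/√f = -1.8 log₁₀[0.000146+0.00109] = 5.234, so f = 0.0365.
ΔP = f(L/D_h)(ρV²/2) = 0.0365·253.9/0.0518·42.41 = 7587 Pa.
ΔP = 7.587 kPa.

ΔP ≈ 7.587 kPa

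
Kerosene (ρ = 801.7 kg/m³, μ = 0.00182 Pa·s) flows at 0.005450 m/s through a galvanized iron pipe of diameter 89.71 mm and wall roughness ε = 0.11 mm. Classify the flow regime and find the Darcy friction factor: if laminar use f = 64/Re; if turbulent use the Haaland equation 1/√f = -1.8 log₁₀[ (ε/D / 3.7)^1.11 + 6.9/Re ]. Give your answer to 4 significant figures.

f ≈ 0.2972

Re = ρVD/μ = 801.7·0.00545·0.08971/0.00182 = 215.4.
Re < 2300 → laminar, so f = 64/Re = 0.2972 (roughness is irrelevant in laminar flow).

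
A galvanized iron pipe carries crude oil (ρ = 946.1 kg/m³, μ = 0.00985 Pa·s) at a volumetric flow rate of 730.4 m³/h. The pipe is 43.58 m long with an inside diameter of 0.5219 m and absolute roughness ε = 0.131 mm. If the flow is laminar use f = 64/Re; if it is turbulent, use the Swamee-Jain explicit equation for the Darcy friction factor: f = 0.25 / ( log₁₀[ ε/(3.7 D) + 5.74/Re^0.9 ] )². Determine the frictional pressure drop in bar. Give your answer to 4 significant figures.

Q = 730.4 m³/h = 730.4/3600 = 0.2029 m³/s.
Cross-sectional area A = πD²/4 = π(0.5219)²/4 = 0.2139 m²; mean velocity V = Q/A = 0.2029/0.2139 = 0.9484 m/s.
Reynolds number Re = ρVD/μ = 946.1 · 0.9484 · 0.5219 / 0.00985 = 4.754e+04.
Re > 4000 → turbulent. Relative roughness ε/D = 0.000131/0.5219 = 0.000251. Swamee-Jain: f = 0.25/(log₁₀[0.000251/3.7 + 5.74/4.754e+04^0.9])² = 0.25/(log₁₀[6.78e-05 + 0.000354])² = 0.25/(-3.374)² = 0.02196.
Darcy-Weisbach: ΔP = f(L/D)(ρV²/2) = 0.02196·(43.58/0.5219)·(946.1·0.9484²/2) = 0.02196·83.5·425.5 = 780.1 Pa.
ΔP = 780.1 Pa = 0.007801 bar.

ΔP ≈ 0.007801 bar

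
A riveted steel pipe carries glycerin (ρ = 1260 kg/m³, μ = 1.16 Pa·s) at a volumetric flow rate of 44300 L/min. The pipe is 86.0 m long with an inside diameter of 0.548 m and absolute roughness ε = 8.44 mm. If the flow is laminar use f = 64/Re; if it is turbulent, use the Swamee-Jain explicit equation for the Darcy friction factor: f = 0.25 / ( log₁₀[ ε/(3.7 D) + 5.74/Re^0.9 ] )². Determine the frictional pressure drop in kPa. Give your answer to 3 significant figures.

ΔP ≈ 33.3 kPa

Q = 44300 L/min = 44300/60000 = 0.7383 m³/s.
Cross-sectional area A = πD²/4 = π(0.548)²/4 = 0.2359 m²; mean velocity V = Q/A = 0.7383/0.2359 = 3.13 m/s.
Reynolds number Re = ρVD/μ = 1260 · 3.13 · 0.548 / 1.16 = 1863.
Re < 2300 → laminar flow, so f = 64/Re = 64/1863 = 0.03435 (the turbulent correlation is not needed).
Darcy-Weisbach: ΔP = f(L/D)(ρV²/2) = 0.03435·(86/0.548)·(1260·3.13²/2) = 0.03435·156.9·6174 = 3.328e+04 Pa.
ΔP = 3.328e+04 Pa = 33.3 kPa.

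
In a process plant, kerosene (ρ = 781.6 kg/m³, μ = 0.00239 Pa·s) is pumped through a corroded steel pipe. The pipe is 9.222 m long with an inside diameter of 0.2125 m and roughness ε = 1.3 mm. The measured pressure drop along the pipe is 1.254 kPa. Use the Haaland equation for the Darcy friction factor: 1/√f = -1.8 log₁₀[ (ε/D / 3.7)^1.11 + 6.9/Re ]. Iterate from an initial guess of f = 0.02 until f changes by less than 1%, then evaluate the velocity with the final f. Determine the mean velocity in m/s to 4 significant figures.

Rearranging Darcy-Weisbach: V = √(2·ΔP·D/(f·L·ρ)). With ε/D = 0.0013/0.2125 = 0.00612, iterate starting from f = 0.02:
  f = 0.02 → V = √(2·1254·0.2125/(0.02·9.222·781.6)) = 1.923 m/s; Re = ρVD/μ = 1.336e+05; f → 0.03294
  f = 0.03294 → V = 1.498 m/s; Re = 1.041e+05; f → 0.0331
Converged (Δf/f < 1%). With the final f = 0.0331: V = √(2·1254·0.2125/(0.0331·9.222·781.6)) = 1.495 m/s.

V ≈ 1.495 m/s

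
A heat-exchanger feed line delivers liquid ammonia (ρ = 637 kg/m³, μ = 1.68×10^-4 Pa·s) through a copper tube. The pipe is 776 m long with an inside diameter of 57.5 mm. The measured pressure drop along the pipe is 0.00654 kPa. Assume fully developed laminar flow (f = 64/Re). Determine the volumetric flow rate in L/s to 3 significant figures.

For laminar flow, f = 64/Re with Re = ρVD/μ, so Darcy-Weisbach reduces to ΔP = 32μLV/D². Solving for V: V = ΔP·D²/(32μL) = 6.54·(0.0575)²/(32·0.000168·776) = 0.005183 m/s.
Check: Re = ρVD/μ = 637·0.005183·0.0575/0.000168 = 1130 < 2300, so the laminar assumption holds.
Q = V·A = 0.005183·(π/4·0.0575²) = 1.346e-05 m³/s = 0.0135 L/s.

Q ≈ 0.0135 L/s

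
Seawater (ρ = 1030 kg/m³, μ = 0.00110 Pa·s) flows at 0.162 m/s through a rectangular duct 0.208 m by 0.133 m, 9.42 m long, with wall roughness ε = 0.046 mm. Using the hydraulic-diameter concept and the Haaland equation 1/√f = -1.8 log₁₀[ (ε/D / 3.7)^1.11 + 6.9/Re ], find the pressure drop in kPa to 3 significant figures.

Hydraulic diameter D_h = 4A/P = 4·(0.208·0.133)/(2·(0.208+0.133)) = 0.1107/0.682 = 0.1623 m.
Re = ρVD_h/μ = 1030·0.162·0.1623/0.0011 = 2.461e+04.
ε/D_h = 4.6e-05/0.1623 = 0.000284; Haaland gives 1/√f = -1.8 log₁₀[2.7e-05+0.00028] = 6.322, so f = 0.02502.
ΔP = f(L/D_h)(ρV²/2) = 0.02502·9.42/0.1623·13.52 = 19.63 Pa.
ΔP = 0.0196 kPa.

ΔP ≈ 0.0196 kPa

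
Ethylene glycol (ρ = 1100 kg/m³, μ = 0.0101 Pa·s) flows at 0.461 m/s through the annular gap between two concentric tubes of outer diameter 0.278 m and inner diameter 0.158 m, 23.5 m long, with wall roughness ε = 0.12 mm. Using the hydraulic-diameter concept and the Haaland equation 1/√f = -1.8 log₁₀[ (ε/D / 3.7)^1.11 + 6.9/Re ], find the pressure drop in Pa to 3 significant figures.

Hydraulic diameter D_h = 4A/P = D_o - D_i = 0.278 - 0.158 = 0.12 m.
Re = ρVD_h/μ = 1100·0.461·0.12/0.0101 = 6025.
ε/D_h = 0.00012/0.12 = 0.001; Haaland gives 1/√f = -1.8 log₁₀[0.000109+0.00115] = 5.223, so f = 0.03666.
ΔP = f(L/D_h)(ρV²/2) = 0.03666·23.5/0.12·116.9 = 839.2 Pa.

ΔP ≈ 839 Pa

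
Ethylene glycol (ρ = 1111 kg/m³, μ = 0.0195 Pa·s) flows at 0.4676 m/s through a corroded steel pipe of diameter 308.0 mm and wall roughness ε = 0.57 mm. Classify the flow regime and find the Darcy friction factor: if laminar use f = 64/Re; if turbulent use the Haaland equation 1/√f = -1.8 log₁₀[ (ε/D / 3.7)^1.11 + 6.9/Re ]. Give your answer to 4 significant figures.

f ≈ 0.03486

Re = ρVD/μ = 1111·0.4676·0.308/0.0195 = 8205.
Re > 4000 → turbulent. ε/D = 0.00057/0.308 = 0.00185; Haaland: 1/√f = -1.8 log₁₀[0.000217 + 0.000841] = 5.356, so f = 0.03486.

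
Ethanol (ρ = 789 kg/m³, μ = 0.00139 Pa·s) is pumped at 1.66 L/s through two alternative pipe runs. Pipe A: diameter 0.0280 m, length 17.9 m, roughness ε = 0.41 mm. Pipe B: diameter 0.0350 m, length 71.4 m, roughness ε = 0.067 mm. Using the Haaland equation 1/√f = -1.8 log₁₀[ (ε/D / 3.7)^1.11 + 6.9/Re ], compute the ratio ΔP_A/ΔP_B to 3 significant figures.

ΔP_A/ΔP_B ≈ 1.25

Pipe A: V = Q/A = 0.00166/0.0006158 = 2.696 m/s; Re = 4.285e+04; ε/D = 0.0146; Haaland → f = 0.04443; ΔP_A = f(L/D)(ρV²/2) = 8.144e+04 Pa.
Pipe B: V = Q/A = 0.00166/0.0009621 = 1.725 m/s; Re = 3.428e+04; ε/D = 0.00191; Haaland → f = 0.02717; ΔP_B = f(L/D)(ρV²/2) = 6.51e+04 Pa.
ΔP_A/ΔP_B = 8.144e+04/6.51e+04 = 1.25.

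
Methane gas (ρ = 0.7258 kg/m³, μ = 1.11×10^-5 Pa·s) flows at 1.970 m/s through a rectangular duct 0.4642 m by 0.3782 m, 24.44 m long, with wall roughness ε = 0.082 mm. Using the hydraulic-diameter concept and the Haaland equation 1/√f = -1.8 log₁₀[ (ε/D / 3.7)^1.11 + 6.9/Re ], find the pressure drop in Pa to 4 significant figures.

Hydraulic diameter D_h = 4A/P = 4·(0.4642·0.3782)/(2·(0.4642+0.3782)) = 0.7022/1.685 = 0.4168 m.
Re = ρVD_h/μ = 0.7258·1.97·0.4168/1.11e-05 = 5.369e+04.
ε/D_h = 8.2e-05/0.4168 = 0.000197; Haaland gives 1/√f = -1.8 log₁₀[1.8e-05+0.000129] = 6.901, so f = 0.021.
ΔP = f(L/D_h)(ρV²/2) = 0.021·24.44/0.4168·1.408 = 1.734 Pa.

ΔP ≈ 1.734 Pa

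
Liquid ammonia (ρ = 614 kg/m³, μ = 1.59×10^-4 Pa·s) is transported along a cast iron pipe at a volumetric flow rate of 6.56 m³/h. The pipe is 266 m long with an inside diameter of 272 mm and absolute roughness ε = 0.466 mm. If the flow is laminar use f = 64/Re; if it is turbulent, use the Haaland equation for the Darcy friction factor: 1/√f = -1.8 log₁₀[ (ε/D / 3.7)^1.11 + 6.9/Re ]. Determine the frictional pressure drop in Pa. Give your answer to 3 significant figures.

Q = 6.56 m³/h = 6.56/3600 = 0.001822 m³/s.
Cross-sectional area A = πD²/4 = π(0.272)²/4 = 0.05811 m²; mean velocity V = Q/A = 0.001822/0.05811 = 0.03136 m/s.
Reynolds number Re = ρVD/μ = 614 · 0.03136 · 0.272 / 0.000159 = 3.294e+04.
Re > 4000 → turbulent. Relative roughness ε/D = 0.000466/0.272 = 0.00171. Haaland: 1/√f = -1.8 log₁₀[(0.00171/3.7)^1.11 + 6.9/3.294e+04] = -1.8 log₁₀[0.000199 + 0.000209] = 6.1, so f = 0.02688.
Darcy-Weisbach: ΔP = f(L/D)(ρV²/2) = 0.02688·(266/0.272)·(614·0.03136²/2) = 0.02688·977.9·0.3019 = 7.935 Pa.

ΔP ≈ 7.94 Pa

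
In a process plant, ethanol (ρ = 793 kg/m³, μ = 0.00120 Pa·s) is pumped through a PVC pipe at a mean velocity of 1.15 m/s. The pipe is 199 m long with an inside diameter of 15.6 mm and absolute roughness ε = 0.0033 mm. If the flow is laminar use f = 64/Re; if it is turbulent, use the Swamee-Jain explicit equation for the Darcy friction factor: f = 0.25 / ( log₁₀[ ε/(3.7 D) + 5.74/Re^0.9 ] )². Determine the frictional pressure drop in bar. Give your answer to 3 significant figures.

ΔP ≈ 2.01 bar

Reynolds number Re = ρVD/μ = 793 · 1.15 · 0.0156 / 0.0012 = 1.186e+04.
Re > 4000 → turbulent. Relative roughness ε/D = 3.3e-06/0.0156 = 0.000212. Swamee-Jain: f = 0.25/(log₁₀[0.000212/3.7 + 5.74/1.186e+04^0.9])² = 0.25/(log₁₀[5.72e-05 + 0.00124])² = 0.25/(-2.888)² = 0.02997.
Darcy-Weisbach: ΔP = f(L/D)(ρV²/2) = 0.02997·(199/0.0156)·(793·1.15²/2) = 0.02997·1.276e+04·524.4 = 2.005e+05 Pa.
ΔP = 2.005e+05 Pa = 2.01 bar.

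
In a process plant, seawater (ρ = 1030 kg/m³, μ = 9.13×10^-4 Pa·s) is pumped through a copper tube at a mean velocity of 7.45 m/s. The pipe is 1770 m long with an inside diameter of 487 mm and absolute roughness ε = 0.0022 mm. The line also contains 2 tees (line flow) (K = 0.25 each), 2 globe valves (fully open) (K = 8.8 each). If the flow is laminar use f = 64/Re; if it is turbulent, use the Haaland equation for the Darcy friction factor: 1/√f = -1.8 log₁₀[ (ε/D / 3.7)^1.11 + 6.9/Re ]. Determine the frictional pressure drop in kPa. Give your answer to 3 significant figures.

ΔP ≈ 1500 kPa

Reynolds number Re = ρVD/μ = 1030 · 7.45 · 0.487 / 0.000913 = 4.093e+06.
Re > 4000 → turbulent. Relative roughness ε/D = 2.2e-06/0.487 = 4.52e-06. Haaland: 1/√f = -1.8 log₁₀[(4.52e-06/3.7)^1.11 + 6.9/4.093e+06] = -1.8 log₁₀[2.73e-07 + 1.69e-06] = 10.27, so f = 0.009473.
Total minor-loss coefficient ΣK = 2·0.25 + 2·8.8 = 18.1.
ΔP = [f·L/D + ΣK]·(ρV²/2) = [0.009473·1770/0.487 + 18.1]·(1030·7.45²/2) = [34.43 + 18.1]·2.858e+04 = 1.501e+06 Pa.
ΔP = 1.501e+06 Pa = 1500 kPa.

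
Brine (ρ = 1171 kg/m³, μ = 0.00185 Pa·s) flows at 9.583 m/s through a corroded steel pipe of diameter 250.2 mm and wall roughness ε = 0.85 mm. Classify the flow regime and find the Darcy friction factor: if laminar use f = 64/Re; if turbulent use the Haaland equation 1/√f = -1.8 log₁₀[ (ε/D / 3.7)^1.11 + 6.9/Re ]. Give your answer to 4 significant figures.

Re = ρVD/μ = 1171·9.583·0.2502/0.00185 = 1.518e+06.
Re > 4000 → turbulent. ε/D = 0.00085/0.2502 = 0.0034; Haaland: 1/√f = -1.8 log₁₀[0.000425 + 4.55e-06] = 6.06, so f = 0.02723.

f ≈ 0.02723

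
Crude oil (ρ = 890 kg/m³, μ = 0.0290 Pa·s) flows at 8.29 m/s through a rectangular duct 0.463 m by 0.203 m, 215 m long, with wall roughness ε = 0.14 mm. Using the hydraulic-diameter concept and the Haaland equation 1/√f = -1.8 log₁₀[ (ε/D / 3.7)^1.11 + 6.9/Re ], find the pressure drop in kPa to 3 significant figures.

Hydraulic diameter D_h = 4A/P = 4·(0.463·0.203)/(2·(0.463+0.203)) = 0.376/1.332 = 0.2822 m.
Re = ρVD_h/μ = 890·8.29·0.2822/0.029 = 7.181e+04.
ε/D_h = 0.00014/0.2822 = 0.000496; Haaland gives 1/√f = -1.8 log₁₀[5.03e-05+9.61e-05] = 6.902, so f = 0.02099.
ΔP = f(L/D_h)(ρV²/2) = 0.02099·215/0.2822·3.058e+04 = 4.89e+05 Pa.
ΔP = 489 kPa.

ΔP ≈ 489 kPa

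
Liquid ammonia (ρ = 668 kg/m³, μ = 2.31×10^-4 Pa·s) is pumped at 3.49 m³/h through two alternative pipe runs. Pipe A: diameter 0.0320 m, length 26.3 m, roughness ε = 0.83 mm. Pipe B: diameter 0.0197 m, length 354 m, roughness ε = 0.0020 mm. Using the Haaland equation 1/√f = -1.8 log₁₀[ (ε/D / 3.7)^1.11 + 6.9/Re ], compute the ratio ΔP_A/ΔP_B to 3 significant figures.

ΔP_A/ΔP_B ≈ 0.0217

Pipe A: V = Q/A = 0.0009694/0.0008042 = 1.205 m/s; Re = 1.115e+05; ε/D = 0.0259; Haaland → f = 0.05427; ΔP_A = f(L/D)(ρV²/2) = 2.165e+04 Pa.
Pipe B: V = Q/A = 0.0009694/0.0003048 = 3.181 m/s; Re = 1.812e+05; ε/D = 0.000102; Haaland → f = 0.01646; ΔP_B = f(L/D)(ρV²/2) = 9.992e+05 Pa.
ΔP_A/ΔP_B = 2.165e+04/9.992e+05 = 0.0217.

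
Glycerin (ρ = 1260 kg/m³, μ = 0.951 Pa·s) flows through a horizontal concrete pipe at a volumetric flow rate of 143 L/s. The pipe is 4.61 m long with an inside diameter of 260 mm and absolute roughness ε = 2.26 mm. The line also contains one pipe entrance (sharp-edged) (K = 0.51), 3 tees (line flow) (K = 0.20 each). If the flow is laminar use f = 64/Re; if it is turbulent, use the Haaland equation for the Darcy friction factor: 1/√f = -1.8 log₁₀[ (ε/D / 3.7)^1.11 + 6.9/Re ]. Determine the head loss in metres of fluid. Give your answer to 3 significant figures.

Q = 143 L/s = 143/1000 = 0.143 m³/s.
Cross-sectional area A = πD²/4 = π(0.26)²/4 = 0.05309 m²; mean velocity V = Q/A = 0.143/0.05309 = 2.693 m/s.
Reynolds number Re = ρVD/μ = 1260 · 2.693 · 0.26 / 0.951 = 927.8.
Re < 2300 → laminar flow, so f = 64/Re = 64/927.8 = 0.06898 (the turbulent correlation is not needed).
Total minor-loss coefficient ΣK = 1·0.51 + 3·0.2 = 1.11.
ΔP = [f·L/D + ΣK]·(ρV²/2) = [0.06898·4.61/0.26 + 1.11]·(1260·2.693²/2) = [1.223 + 1.11]·4570 = 1.066e+04 Pa.
Head loss h_f = ΔP/(ρg) = 1.066e+04/(1260·9.81) = 0.863 m.

h_f ≈ 0.863 m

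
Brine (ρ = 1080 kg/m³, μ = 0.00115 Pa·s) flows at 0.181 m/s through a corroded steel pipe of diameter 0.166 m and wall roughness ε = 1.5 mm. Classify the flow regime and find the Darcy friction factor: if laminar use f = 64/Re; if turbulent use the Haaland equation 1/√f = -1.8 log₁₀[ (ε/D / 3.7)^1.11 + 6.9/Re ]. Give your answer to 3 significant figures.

Re = ρVD/μ = 1080·0.181·0.166/0.00115 = 2.822e+04.
Re > 4000 → turbulent. ε/D = 0.0015/0.166 = 0.00904; Haaland: 1/√f = -1.8 log₁₀[0.00126 + 0.000245] = 5.081, so f = 0.03874.

f ≈ 0.0387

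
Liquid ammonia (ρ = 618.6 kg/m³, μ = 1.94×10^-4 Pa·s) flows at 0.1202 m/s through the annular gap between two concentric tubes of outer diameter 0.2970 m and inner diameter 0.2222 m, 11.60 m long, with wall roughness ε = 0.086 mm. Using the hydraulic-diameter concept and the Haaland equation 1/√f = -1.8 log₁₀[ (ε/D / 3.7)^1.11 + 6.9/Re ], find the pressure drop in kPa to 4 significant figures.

Hydraulic diameter D_h = 4A/P = D_o - D_i = 0.297 - 0.2222 = 0.0748 m.
Re = ρVD_h/μ = 618.6·0.1202·0.0748/0.000194 = 2.867e+04.
ε/D_h = 8.6e-05/0.0748 = 0.00115; Haaland gives 1/√f = -1.8 log₁₀[0.000128+0.000241] = 6.18, so f = 0.02618.
ΔP = f(L/D_h)(ρV²/2) = 0.02618·11.6/0.0748·4.469 = 18.14 Pa.
ΔP = 0.01814 kPa.

ΔP ≈ 0.01814 kPa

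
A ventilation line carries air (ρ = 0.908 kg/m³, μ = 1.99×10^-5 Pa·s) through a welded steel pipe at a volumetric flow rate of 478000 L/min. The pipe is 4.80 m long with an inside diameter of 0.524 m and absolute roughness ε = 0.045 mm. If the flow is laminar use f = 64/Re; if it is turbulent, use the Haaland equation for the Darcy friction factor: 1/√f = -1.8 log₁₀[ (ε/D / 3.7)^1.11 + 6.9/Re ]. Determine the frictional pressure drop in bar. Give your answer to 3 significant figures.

ΔP ≈ 7.53×10^-4 bar

Q = 478000 L/min = 478000/60000 = 7.967 m³/s.
Cross-sectional area A = πD²/4 = π(0.524)²/4 = 0.2157 m²; mean velocity V = Q/A = 7.967/0.2157 = 36.94 m/s.
Reynolds number Re = ρVD/μ = 0.908 · 36.94 · 0.524 / 1.99e-05 = 8.833e+05.
Re > 4000 → turbulent. Relative roughness ε/D = 4.5e-05/0.524 = 8.59e-05. Haaland: 1/√f = -1.8 log₁₀[(8.59e-05/3.7)^1.11 + 6.9/8.833e+05] = -1.8 log₁₀[7.18e-06 + 7.81e-06] = 8.684, so f = 0.01326.
Darcy-Weisbach: ΔP = f(L/D)(ρV²/2) = 0.01326·(4.8/0.524)·(0.908·36.94²/2) = 0.01326·9.16·619.6 = 75.27 Pa.
ΔP = 75.27 Pa = 7.53×10^-4 bar.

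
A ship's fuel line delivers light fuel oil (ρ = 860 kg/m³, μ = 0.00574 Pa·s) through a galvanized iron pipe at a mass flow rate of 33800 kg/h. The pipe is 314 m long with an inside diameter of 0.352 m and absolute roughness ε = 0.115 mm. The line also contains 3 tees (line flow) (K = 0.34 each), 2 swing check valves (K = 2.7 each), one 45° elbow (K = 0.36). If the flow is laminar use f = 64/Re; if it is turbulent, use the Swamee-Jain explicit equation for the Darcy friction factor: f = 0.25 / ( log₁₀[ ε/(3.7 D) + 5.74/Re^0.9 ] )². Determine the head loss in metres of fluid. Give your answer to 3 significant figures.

ṁ = 33800 kg/h = 33800/3600 = 9.389 kg/s.
A = πD²/4 = π(0.352)²/4 = 0.09731 m²; mean velocity V = ṁ/(ρA) = 9.389/(860 · 0.09731) = 0.1122 m/s.
Reynolds number Re = ρVD/μ = 860 · 0.1122 · 0.352 / 0.00574 = 5917.
Re > 4000 → turbulent. Relative roughness ε/D = 0.000115/0.352 = 0.000327. Swamee-Jain: f = 0.25/(log₁₀[0.000327/3.7 + 5.74/5917^0.9])² = 0.25/(log₁₀[8.83e-05 + 0.00231])² = 0.25/(-2.62)² = 0.03643.
Total minor-loss coefficient ΣK = 3·0.34 + 2·2.7 + 1·0.36 = 6.78.
ΔP = [f·L/D + ΣK]·(ρV²/2) = [0.03643·314/0.352 + 6.78]·(860·0.1122²/2) = [32.5 + 6.78]·5.412 = 212.6 Pa.
Head loss h_f = ΔP/(ρg) = 212.6/(860·9.81) = 0.0252 m.

h_f ≈ 0.0252 m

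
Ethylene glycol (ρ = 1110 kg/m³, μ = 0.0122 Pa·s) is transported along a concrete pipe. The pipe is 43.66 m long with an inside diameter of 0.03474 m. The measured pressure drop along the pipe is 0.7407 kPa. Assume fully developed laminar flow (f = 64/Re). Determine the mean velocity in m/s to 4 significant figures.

For laminar flow, f = 64/Re with Re = ρVD/μ, so Darcy-Weisbach reduces to ΔP = 32μLV/D². Solving for V: V = ΔP·D²/(32μL) = 740.7·(0.03474)²/(32·0.0122·43.66) = 0.05245 m/s.
Check: Re = ρVD/μ = 1110·0.05245·0.03474/0.0122 = 165.8 < 2300, so the laminar assumption holds.

V ≈ 0.05245 m/s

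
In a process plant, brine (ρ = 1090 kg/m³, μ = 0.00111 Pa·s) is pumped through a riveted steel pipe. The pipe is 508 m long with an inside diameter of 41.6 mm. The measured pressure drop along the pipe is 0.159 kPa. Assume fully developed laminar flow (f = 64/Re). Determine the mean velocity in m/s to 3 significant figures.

V ≈ 0.0152 m/s

For laminar flow, f = 64/Re with Re = ρVD/μ, so Darcy-Weisbach reduces to ΔP = 32μLV/D². Solving for V: V = ΔP·D²/(32μL) = 159·(0.0416)²/(32·0.00111·508) = 0.01525 m/s.
Check: Re = ρVD/μ = 1090·0.01525·0.0416/0.00111 = 622.9 < 2300, so the laminar assumption holds.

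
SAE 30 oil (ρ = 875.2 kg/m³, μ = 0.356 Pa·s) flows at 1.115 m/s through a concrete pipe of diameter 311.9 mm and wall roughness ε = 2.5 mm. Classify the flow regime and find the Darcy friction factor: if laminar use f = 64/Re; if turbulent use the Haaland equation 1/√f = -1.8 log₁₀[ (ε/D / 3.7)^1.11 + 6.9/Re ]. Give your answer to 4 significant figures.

Re = ρVD/μ = 875.2·1.115·0.3119/0.356 = 855.
Re < 2300 → laminar, so f = 64/Re = 0.07486 (roughness is irrelevant in laminar flow).

f ≈ 0.07486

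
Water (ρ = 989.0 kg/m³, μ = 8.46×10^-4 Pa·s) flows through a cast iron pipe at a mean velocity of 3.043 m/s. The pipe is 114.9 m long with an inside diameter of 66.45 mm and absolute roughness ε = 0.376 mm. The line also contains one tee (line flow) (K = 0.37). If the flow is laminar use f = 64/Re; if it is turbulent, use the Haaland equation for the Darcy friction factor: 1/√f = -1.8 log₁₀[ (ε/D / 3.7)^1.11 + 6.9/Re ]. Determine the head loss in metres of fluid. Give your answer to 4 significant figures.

h_f ≈ 26.24 m

Reynolds number Re = ρVD/μ = 989 · 3.043 · 0.06645 / 0.000846 = 2.364e+05.
Re > 4000 → turbulent. Relative roughness ε/D = 0.000376/0.06645 = 0.00566. Haaland: 1/√f = -1.8 log₁₀[(0.00566/3.7)^1.11 + 6.9/2.364e+05] = -1.8 log₁₀[0.00075 + 2.92e-05] = 5.596, so f = 0.03194.
Total minor-loss coefficient ΣK = 1·0.37 = 0.37.
ΔP = [f·L/D + ΣK]·(ρV²/2) = [0.03194·114.9/0.06645 + 0.37]·(989·3.043²/2) = [55.23 + 0.37]·4579 = 2.546e+05 Pa.
Head loss h_f = ΔP/(ρg) = 2.546e+05/(989·9.81) = 26.24 m.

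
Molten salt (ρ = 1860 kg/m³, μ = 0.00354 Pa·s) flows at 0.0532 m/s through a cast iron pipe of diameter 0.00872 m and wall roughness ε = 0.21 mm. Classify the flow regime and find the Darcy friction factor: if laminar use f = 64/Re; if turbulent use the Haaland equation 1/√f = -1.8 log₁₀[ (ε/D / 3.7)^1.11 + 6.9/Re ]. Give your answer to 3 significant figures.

Re = ρVD/μ = 1860·0.0532·0.00872/0.00354 = 243.7.
Re < 2300 → laminar, so f = 64/Re = 0.2626 (roughness is irrelevant in laminar flow).

f ≈ 0.263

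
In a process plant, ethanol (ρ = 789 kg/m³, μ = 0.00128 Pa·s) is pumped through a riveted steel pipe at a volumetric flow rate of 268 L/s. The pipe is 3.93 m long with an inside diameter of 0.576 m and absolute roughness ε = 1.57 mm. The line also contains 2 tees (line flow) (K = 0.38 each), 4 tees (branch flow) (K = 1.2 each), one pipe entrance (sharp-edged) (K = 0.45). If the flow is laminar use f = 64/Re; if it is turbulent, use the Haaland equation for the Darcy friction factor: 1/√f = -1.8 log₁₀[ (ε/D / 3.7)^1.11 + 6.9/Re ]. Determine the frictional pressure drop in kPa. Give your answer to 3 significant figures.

ΔP ≈ 2.58 kPa

Q = 268 L/s = 268/1000 = 0.268 m³/s.
Cross-sectional area A = πD²/4 = π(0.576)²/4 = 0.2606 m²; mean velocity V = Q/A = 0.268/0.2606 = 1.028 m/s.
Reynolds number Re = ρVD/μ = 789 · 1.028 · 0.576 / 0.00128 = 3.652e+05.
Re > 4000 → turbulent. Relative roughness ε/D = 0.00157/0.576 = 0.00273. Haaland: 1/√f = -1.8 log₁₀[(0.00273/3.7)^1.11 + 6.9/3.652e+05] = -1.8 log₁₀[0.000333 + 1.89e-05] = 6.216, so f = 0.02588.
Total minor-loss coefficient ΣK = 2·0.38 + 4·1.2 + 1·0.45 = 6.01.
ΔP = [f·L/D + ΣK]·(ρV²/2) = [0.02588·3.93/0.576 + 6.01]·(789·1.028²/2) = [0.1766 + 6.01]·417.3 = 2582 Pa.
ΔP = 2582 Pa = 2.58 kPa.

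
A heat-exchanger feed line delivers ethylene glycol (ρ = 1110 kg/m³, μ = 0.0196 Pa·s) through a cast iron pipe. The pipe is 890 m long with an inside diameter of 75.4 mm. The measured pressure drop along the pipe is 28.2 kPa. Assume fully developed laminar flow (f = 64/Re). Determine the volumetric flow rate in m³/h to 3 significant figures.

Q ≈ 4.62 m³/h

For laminar flow, f = 64/Re with Re = ρVD/μ, so Darcy-Weisbach reduces to ΔP = 32μLV/D². Solving for V: V = ΔP·D²/(32μL) = 2.82e+04·(0.0754)²/(32·0.0196·890) = 0.2872 m/s.
Check: Re = ρVD/μ = 1110·0.2872·0.0754/0.0196 = 1226 < 2300, so the laminar assumption holds.
Q = V·A = 0.2872·(π/4·0.0754²) = 0.001282 m³/s = 4.62 m³/h.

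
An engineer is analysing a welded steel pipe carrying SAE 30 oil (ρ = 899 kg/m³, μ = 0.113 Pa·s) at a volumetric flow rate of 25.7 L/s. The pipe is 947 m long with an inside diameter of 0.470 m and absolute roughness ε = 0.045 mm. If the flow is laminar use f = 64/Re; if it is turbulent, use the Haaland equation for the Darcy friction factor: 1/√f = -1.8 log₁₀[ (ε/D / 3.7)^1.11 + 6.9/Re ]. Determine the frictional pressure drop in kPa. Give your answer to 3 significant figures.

Q = 25.7 L/s = 25.7/1000 = 0.0257 m³/s.
Cross-sectional area A = πD²/4 = π(0.47)²/4 = 0.1735 m²; mean velocity V = Q/A = 0.0257/0.1735 = 0.1481 m/s.
Reynolds number Re = ρVD/μ = 899 · 0.1481 · 0.47 / 0.113 = 553.9.
Re < 2300 → laminar flow, so f = 64/Re = 64/553.9 = 0.1155 (the turbulent correlation is not needed).
Darcy-Weisbach: ΔP = f(L/D)(ρV²/2) = 0.1155·(947/0.47)·(899·0.1481²/2) = 0.1155·2015·9.863 = 2296 Pa.
ΔP = 2296 Pa = 2.30 kPa.

ΔP ≈ 2.30 kPa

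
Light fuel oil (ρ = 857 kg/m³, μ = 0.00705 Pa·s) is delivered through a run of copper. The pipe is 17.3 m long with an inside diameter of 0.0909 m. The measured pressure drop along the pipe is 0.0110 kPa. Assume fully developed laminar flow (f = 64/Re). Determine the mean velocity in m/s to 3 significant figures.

For laminar flow, f = 64/Re with Re = ρVD/μ, so Darcy-Weisbach reduces to ΔP = 32μLV/D². Solving for V: V = ΔP·D²/(32μL) = 11·(0.0909)²/(32·0.00705·17.3) = 0.02329 m/s.
Check: Re = ρVD/μ = 857·0.02329·0.0909/0.00705 = 257.3 < 2300, so the laminar assumption holds.

V ≈ 0.0233 m/s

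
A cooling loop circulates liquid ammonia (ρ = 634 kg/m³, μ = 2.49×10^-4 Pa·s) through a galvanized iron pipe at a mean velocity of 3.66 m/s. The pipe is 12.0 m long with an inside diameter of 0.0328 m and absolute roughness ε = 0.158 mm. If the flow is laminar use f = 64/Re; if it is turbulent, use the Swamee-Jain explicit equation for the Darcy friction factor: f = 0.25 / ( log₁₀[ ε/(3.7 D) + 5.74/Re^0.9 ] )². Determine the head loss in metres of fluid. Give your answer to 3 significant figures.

h_f ≈ 7.61 m

Reynolds number Re = ρVD/μ = 634 · 3.66 · 0.0328 / 0.000249 = 3.057e+05.
Re > 4000 → turbulent. Relative roughness ε/D = 0.000158/0.0328 = 0.00482. Swamee-Jain: f = 0.25/(log₁₀[0.00482/3.7 + 5.74/3.057e+05^0.9])² = 0.25/(log₁₀[0.0013 + 6.64e-05])² = 0.25/(-2.864)² = 0.03048.
Darcy-Weisbach: ΔP = f(L/D)(ρV²/2) = 0.03048·(12/0.0328)·(634·3.66²/2) = 0.03048·365.9·4246 = 4.736e+04 Pa.
Head loss h_f = ΔP/(ρg) = 4.736e+04/(634·9.81) = 7.61 m.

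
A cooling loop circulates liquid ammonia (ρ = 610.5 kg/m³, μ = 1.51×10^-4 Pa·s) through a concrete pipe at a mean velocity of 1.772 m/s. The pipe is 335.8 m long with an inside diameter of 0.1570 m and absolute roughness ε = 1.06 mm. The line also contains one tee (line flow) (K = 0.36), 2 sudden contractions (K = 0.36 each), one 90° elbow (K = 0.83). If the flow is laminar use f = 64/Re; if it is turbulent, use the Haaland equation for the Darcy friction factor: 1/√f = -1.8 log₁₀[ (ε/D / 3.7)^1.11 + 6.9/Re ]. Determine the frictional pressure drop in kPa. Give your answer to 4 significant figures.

ΔP ≈ 70.42 kPa

Reynolds number Re = ρVD/μ = 610.5 · 1.772 · 0.157 / 0.000151 = 1.125e+06.
Re > 4000 → turbulent. Relative roughness ε/D = 0.00106/0.157 = 0.00675. Haaland: 1/√f = -1.8 log₁₀[(0.00675/3.7)^1.11 + 6.9/1.125e+06] = -1.8 log₁₀[0.000912 + 6.13e-06] = 5.467, so f = 0.03346.
Total minor-loss coefficient ΣK = 1·0.36 + 2·0.36 + 1·0.83 = 1.91.
ΔP = [f·L/D + ΣK]·(ρV²/2) = [0.03346·335.8/0.157 + 1.91]·(610.5·1.772²/2) = [71.57 + 1.91]·958.5 = 7.042e+04 Pa.
ΔP = 7.042e+04 Pa = 70.42 kPa.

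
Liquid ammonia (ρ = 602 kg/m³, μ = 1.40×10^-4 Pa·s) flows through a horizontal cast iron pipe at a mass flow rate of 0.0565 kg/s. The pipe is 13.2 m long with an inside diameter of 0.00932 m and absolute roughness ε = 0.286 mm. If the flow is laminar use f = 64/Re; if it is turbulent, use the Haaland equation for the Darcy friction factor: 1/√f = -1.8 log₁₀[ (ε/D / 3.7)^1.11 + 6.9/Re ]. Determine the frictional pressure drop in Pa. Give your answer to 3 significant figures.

ΔP ≈ 47100 Pa

A = πD²/4 = π(0.00932)²/4 = 6.822e-05 m²; mean velocity V = ṁ/(ρA) = 0.0565/(602 · 6.822e-05) = 1.376 m/s.
Reynolds number Re = ρVD/μ = 602 · 1.376 · 0.00932 / 0.00014 = 5.513e+04.
Re > 4000 → turbulent. Relative roughness ε/D = 0.000286/0.00932 = 0.0307. Haaland: 1/√f = -1.8 log₁₀[(0.0307/3.7)^1.11 + 6.9/5.513e+04] = -1.8 log₁₀[0.0049 + 0.000125] = 4.139, so f = 0.05838.
Darcy-Weisbach: ΔP = f(L/D)(ρV²/2) = 0.05838·(13.2/0.00932)·(602·1.376²/2) = 0.05838·1416·569.7 = 4.711e+04 Pa.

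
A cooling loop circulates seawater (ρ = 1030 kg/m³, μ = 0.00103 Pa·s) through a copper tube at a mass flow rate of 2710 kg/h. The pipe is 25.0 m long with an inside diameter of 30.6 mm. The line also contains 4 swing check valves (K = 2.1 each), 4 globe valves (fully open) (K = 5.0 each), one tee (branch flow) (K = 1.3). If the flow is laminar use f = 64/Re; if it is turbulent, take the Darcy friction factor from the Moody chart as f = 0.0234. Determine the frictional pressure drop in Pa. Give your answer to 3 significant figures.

ṁ = 2710 kg/h = 2710/3600 = 0.7528 kg/s.
A = πD²/4 = π(0.0306)²/4 = 0.0007354 m²; mean velocity V = ṁ/(ρA) = 0.7528/(1030 · 0.0007354) = 0.9938 m/s.
Reynolds number Re = ρVD/μ = 1030 · 0.9938 · 0.0306 / 0.00103 = 3.041e+04.
Re > 4000 → turbulent; use the Moody-chart value f = 0.0234.
Total minor-loss coefficient ΣK = 4·2.1 + 4·5 + 1·1.3 = 29.7.
ΔP = [f·L/D + ΣK]·(ρV²/2) = [0.0234·25/0.0306 + 29.7]·(1030·0.9938²/2) = [19.12 + 29.7]·508.6 = 2.483e+04 Pa.

ΔP ≈ 24800 Pa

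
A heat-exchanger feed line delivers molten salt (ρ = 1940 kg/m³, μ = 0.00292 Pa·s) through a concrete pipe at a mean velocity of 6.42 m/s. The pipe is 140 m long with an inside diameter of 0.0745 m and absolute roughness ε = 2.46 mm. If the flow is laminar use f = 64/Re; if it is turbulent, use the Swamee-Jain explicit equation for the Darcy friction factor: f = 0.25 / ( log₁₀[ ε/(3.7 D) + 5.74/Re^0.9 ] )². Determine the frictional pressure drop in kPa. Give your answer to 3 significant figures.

Reynolds number Re = ρVD/μ = 1940 · 6.42 · 0.0745 / 0.00292 = 3.178e+05.
Re > 4000 → turbulent. Relative roughness ε/D = 0.00246/0.0745 = 0.033. Swamee-Jain: f = 0.25/(log₁₀[0.033/3.7 + 5.74/3.178e+05^0.9])² = 0.25/(log₁₀[0.00892 + 6.41e-05])² = 0.25/(-2.046)² = 0.0597.
Darcy-Weisbach: ΔP = f(L/D)(ρV²/2) = 0.0597·(140/0.0745)·(1940·6.42²/2) = 0.0597·1879·3.998e+04 = 4.485e+06 Pa.
ΔP = 4.485e+06 Pa = 4490 kPa.

ΔP ≈ 4490 kPa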